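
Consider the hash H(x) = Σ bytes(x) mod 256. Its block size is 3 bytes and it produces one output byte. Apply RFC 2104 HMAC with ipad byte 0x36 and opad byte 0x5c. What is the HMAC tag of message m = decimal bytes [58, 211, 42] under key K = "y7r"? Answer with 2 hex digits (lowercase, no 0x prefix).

Key "y7r" = 79 37 72 is exactly B = 3 bytes: K' = 79 37 72.
K' ⊕ ipad = 4f 01 44.  K' ⊕ opad = 25 6b 2e.
Inner input = (K'⊕ipad) ∥ m = 4f 01 44 ∥ 3a d3 2a.
Inner hash: sum = 79+1+68+58+211+42 = 459; mod 256 = 203 → cb.
Outer input = (K'⊕opad) ∥ inner = 25 6b 2e ∥ cb.
Outer hash (tag): sum = 37+107+46+203 = 393; mod 256 = 137 → 89.

89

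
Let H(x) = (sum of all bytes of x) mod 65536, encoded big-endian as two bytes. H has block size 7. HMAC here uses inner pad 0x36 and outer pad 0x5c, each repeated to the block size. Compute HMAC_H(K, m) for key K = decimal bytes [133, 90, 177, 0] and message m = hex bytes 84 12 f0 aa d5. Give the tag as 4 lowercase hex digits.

03c4

Key decimal bytes [133, 90, 177, 0] = 85 5a b1 00 is 4 bytes ≤ B = 7; zero-pad to 7 bytes: K' = 85 5a b1 00 00 00 00.
K' ⊕ ipad = b3 6c 87 36 36 36 36.  K' ⊕ opad = d9 06 ed 5c 5c 5c 5c.
Inner input = (K'⊕ipad) ∥ m = b3 6c 87 36 36 36 36 ∥ 84 12 f0 aa d5.
Inner hash: sum = 179+108+135+54+54+54+54+132+18+240+170+213 = 1411 → 05 83.
Outer input = (K'⊕opad) ∥ inner = d9 06 ed 5c 5c 5c 5c ∥ 05 83.
Outer hash (tag): sum = 217+6+237+92+92+92+92+5+131 = 964 → 03 c4.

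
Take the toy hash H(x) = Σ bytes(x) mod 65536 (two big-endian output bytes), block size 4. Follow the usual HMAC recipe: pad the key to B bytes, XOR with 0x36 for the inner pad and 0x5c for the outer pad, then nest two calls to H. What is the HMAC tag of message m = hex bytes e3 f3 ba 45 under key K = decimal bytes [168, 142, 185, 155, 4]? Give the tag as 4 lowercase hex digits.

0219

Key decimal bytes [168, 142, 185, 155, 4] = a8 8e b9 9b 04 is 5 bytes > B = 4, so hash it first: H(key) = 02 8e, then zero-pad to 4 bytes: K' = 02 8e 00 00.
K' ⊕ ipad = 34 b8 36 36.  K' ⊕ opad = 5e d2 5c 5c.
Inner input = (K'⊕ipad) ∥ m = 34 b8 36 36 ∥ e3 f3 ba 45.
Inner hash: sum = 52+184+54+54+227+243+186+69 = 1069 → 04 2d.
Outer input = (K'⊕opad) ∥ inner = 5e d2 5c 5c ∥ 04 2d.
Outer hash (tag): sum = 94+210+92+92+4+45 = 537 → 02 19.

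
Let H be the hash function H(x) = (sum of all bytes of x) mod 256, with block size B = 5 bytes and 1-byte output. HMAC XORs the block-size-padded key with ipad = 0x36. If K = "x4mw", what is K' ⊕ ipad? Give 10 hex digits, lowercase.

Key "x4mw" = 78 34 6d 77 is 4 bytes ≤ B = 5; zero-pad to 5 bytes: K' = 78 34 6d 77 00.
XOR each byte with 0x36: 78⊕36=4e, 34⊕36=02, 6d⊕36=5b, 77⊕36=41, 00⊕36=36.

4e025b4136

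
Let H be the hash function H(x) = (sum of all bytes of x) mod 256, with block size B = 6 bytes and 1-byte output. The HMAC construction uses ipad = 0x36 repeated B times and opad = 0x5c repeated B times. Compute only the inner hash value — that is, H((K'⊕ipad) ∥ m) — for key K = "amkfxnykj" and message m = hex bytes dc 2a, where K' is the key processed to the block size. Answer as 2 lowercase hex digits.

Key "amkfxnykj" = 61 6d 6b 66 78 6e 79 6b 6a is 9 bytes > B = 6, so hash it first: H(key) = d3, then zero-pad to 6 bytes: K' = d3 00 00 00 00 00.
K' ⊕ ipad = e5 36 36 36 36 36.
Inner input = e5 36 36 36 36 36 ∥ dc 2a.
Inner hash: sum = 229+54+54+54+54+54+220+42 = 761; mod 256 = 249 → f9.

f9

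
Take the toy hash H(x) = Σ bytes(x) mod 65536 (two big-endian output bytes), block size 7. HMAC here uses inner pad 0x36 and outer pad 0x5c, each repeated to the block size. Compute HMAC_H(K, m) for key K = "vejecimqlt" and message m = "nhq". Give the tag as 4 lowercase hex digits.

Key "vejecimqlt" = 76 65 6a 65 63 69 6d 71 6c 74 is 10 bytes > B = 7, so hash it first: H(key) = 04 34, then zero-pad to 7 bytes: K' = 04 34 00 00 00 00 00.
K' ⊕ ipad = 32 02 36 36 36 36 36.  K' ⊕ opad = 58 68 5c 5c 5c 5c 5c.
Inner input = (K'⊕ipad) ∥ m = 32 02 36 36 36 36 36 ∥ 6e 68 71.
Inner hash: sum = 50+2+54+54+54+54+54+110+104+113 = 649 → 02 89.
Outer input = (K'⊕opad) ∥ inner = 58 68 5c 5c 5c 5c 5c ∥ 02 89.
Outer hash (tag): sum = 88+104+92+92+92+92+92+2+137 = 791 → 03 17.

0317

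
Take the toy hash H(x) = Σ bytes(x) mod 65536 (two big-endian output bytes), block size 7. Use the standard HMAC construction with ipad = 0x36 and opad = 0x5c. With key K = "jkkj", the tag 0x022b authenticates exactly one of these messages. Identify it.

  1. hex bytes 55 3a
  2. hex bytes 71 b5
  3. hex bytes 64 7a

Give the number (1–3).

Key "jkkj" = 6a 6b 6b 6a is 4 bytes ≤ B = 7; zero-pad to 7 bytes: K' = 6a 6b 6b 6a 00 00 00.
K' ⊕ ipad = 5c 5d 5d 5c 36 36 36; K' ⊕ opad = 36 37 37 36 5c 5c 5c.
m1: inner = H(5c 5d 5d 5c 36 36 36 55 3a) = 02 a3; tag = H(36 37 37 36 5c 5c 5c 02 a3) = 0293
m2: inner = H(5c 5d 5d 5c 36 36 36 71 b5) = 03 3a; tag = H(36 37 37 36 5c 5c 5c 03 3a) = 022b ← matches
m3: inner = H(5c 5d 5d 5c 36 36 36 64 7a) = 02 f2; tag = H(36 37 37 36 5c 5c 5c 02 f2) = 02e2

2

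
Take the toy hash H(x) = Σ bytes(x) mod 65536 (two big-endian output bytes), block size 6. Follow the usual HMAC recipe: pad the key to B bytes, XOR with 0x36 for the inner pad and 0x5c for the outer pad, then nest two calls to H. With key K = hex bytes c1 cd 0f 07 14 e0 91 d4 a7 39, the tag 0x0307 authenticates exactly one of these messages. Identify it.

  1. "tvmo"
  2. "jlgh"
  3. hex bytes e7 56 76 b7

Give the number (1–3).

1

Key hex bytes c1 cd 0f 07 14 e0 91 d4 a7 39 is 10 bytes > B = 6, so hash it first: H(key) = 04 dd, then zero-pad to 6 bytes: K' = 04 dd 00 00 00 00.
K' ⊕ ipad = 32 eb 36 36 36 36; K' ⊕ opad = 58 81 5c 5c 5c 5c.
m1: inner = H(32 eb 36 36 36 36 74 76 6d 6f) = 03 bb; tag = H(58 81 5c 5c 5c 5c 03 bb) = 0307 ← matches
m2: inner = H(32 eb 36 36 36 36 6a 6c 67 68) = 03 9a; tag = H(58 81 5c 5c 5c 5c 03 9a) = 02e6
m3: inner = H(32 eb 36 36 36 36 e7 56 76 b7) = 04 5f; tag = H(58 81 5c 5c 5c 5c 04 5f) = 02ac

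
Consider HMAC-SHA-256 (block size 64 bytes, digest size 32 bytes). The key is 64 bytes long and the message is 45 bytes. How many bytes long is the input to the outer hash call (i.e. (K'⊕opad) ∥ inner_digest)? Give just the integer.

Key is 64 ≤ 64 bytes, zero-padded: |K'| = 64.
Outer input = (K'⊕opad) ∥ H(inner) → 64 + 32 = 96 bytes.

96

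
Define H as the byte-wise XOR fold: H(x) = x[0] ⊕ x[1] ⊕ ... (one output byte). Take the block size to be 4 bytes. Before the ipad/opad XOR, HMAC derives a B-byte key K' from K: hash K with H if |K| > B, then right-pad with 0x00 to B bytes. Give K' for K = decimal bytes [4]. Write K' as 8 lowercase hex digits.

04000000

Key decimal bytes [4] = 04 is 1 byte ≤ B = 4; zero-pad to 4 bytes: K' = 04 00 00 00.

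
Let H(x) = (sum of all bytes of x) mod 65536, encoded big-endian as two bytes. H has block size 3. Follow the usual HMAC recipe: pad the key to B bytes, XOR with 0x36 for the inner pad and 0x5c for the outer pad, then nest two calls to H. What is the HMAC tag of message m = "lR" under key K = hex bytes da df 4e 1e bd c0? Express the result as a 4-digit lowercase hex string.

0277

Key hex bytes da df 4e 1e bd c0 is 6 bytes > B = 3, so hash it first: H(key) = 03 a2, then zero-pad to 3 bytes: K' = 03 a2 00.
K' ⊕ ipad = 35 94 36.  K' ⊕ opad = 5f fe 5c.
Inner input = (K'⊕ipad) ∥ m = 35 94 36 ∥ 6c 52.
Inner hash: sum = 53+148+54+108+82 = 445 → 01 bd.
Outer input = (K'⊕opad) ∥ inner = 5f fe 5c ∥ 01 bd.
Outer hash (tag): sum = 95+254+92+1+189 = 631 → 02 77.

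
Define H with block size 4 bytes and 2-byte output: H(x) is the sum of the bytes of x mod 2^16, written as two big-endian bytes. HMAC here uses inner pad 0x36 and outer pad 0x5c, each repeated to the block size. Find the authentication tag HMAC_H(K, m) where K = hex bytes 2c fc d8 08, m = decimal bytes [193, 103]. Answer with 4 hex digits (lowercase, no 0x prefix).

Key hex bytes 2c fc d8 08 is exactly B = 4 bytes: K' = 2c fc d8 08.
K' ⊕ ipad = 1a ca ee 3e.  K' ⊕ opad = 70 a0 84 54.
Inner input = (K'⊕ipad) ∥ m = 1a ca ee 3e ∥ c1 67.
Inner hash: sum = 26+202+238+62+193+103 = 824 → 03 38.
Outer input = (K'⊕opad) ∥ inner = 70 a0 84 54 ∥ 03 38.
Outer hash (tag): sum = 112+160+132+84+3+56 = 547 → 02 23.

0223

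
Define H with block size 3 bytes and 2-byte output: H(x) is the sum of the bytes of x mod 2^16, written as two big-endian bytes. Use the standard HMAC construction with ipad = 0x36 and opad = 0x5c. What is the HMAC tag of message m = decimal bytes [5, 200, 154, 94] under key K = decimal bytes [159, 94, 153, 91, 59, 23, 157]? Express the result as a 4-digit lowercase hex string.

Key decimal bytes [159, 94, 153, 91, 59, 23, 157] = 9f 5e 99 5b 3b 17 9d is 7 bytes > B = 3, so hash it first: H(key) = 02 e0, then zero-pad to 3 bytes: K' = 02 e0 00.
K' ⊕ ipad = 34 d6 36.  K' ⊕ opad = 5e bc 5c.
Inner input = (K'⊕ipad) ∥ m = 34 d6 36 ∥ 05 c8 9a 5e.
Inner hash: sum = 52+214+54+5+200+154+94 = 773 → 03 05.
Outer input = (K'⊕opad) ∥ inner = 5e bc 5c ∥ 03 05.
Outer hash (tag): sum = 94+188+92+3+5 = 382 → 01 7e.

017e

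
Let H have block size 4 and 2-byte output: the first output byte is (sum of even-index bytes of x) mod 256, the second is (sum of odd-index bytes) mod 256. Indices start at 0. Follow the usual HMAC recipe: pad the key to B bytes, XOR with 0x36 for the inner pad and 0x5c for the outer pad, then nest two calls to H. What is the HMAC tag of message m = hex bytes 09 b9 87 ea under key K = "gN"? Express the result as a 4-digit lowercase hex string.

aebf

Key "gN" = 67 4e is 2 bytes ≤ B = 4; zero-pad to 4 bytes: K' = 67 4e 00 00.
K' ⊕ ipad = 51 78 36 36.  K' ⊕ opad = 3b 12 5c 5c.
Inner input = (K'⊕ipad) ∥ m = 51 78 36 36 ∥ 09 b9 87 ea.
Inner hash: even-index sum = 279 mod 256 = 23; odd-index sum = 593 mod 256 = 81 → 17 51.
Outer input = (K'⊕opad) ∥ inner = 3b 12 5c 5c ∥ 17 51.
Outer hash (tag): even-index sum = 174 mod 256 = 174; odd-index sum = 191 mod 256 = 191 → ae bf.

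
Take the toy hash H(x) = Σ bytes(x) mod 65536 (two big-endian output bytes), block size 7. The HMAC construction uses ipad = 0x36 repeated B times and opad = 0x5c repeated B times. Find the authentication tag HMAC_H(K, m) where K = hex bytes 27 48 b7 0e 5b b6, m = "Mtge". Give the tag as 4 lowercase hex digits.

Key hex bytes 27 48 b7 0e 5b b6 is 6 bytes ≤ B = 7; zero-pad to 7 bytes: K' = 27 48 b7 0e 5b b6 00.
K' ⊕ ipad = 11 7e 81 38 6d 80 36.  K' ⊕ opad = 7b 14 eb 52 07 ea 5c.
Inner input = (K'⊕ipad) ∥ m = 11 7e 81 38 6d 80 36 ∥ 4d 74 67 65.
Inner hash: sum = 17+126+129+56+109+128+54+77+116+103+101 = 1016 → 03 f8.
Outer input = (K'⊕opad) ∥ inner = 7b 14 eb 52 07 ea 5c ∥ 03 f8.
Outer hash (tag): sum = 123+20+235+82+7+234+92+3+248 = 1044 → 04 14.

0414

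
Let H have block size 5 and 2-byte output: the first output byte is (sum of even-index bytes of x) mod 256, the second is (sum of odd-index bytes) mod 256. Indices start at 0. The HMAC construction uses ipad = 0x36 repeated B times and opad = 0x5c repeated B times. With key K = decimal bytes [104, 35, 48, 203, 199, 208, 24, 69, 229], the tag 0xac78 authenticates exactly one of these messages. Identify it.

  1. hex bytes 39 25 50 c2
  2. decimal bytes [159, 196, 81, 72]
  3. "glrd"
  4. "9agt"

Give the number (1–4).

1

Key decimal bytes [104, 35, 48, 203, 199, 208, 24, 69, 229] = 68 23 30 cb c7 d0 18 45 e5 is 9 bytes > B = 5, so hash it first: H(key) = 5c 03, then zero-pad to 5 bytes: K' = 5c 03 00 00 00.
K' ⊕ ipad = 6a 35 36 36 36; K' ⊕ opad = 00 5f 5c 5c 5c.
m1: inner = H(6a 35 36 36 36 39 25 50 c2) = bd f4; tag = H(00 5f 5c 5c 5c bd f4) = ac78 ← matches
m2: inner = H(6a 35 36 36 36 9f c4 51 48) = e2 5b; tag = H(00 5f 5c 5c 5c e2 5b) = 139d
m3: inner = H(6a 35 36 36 36 67 6c 72 64) = a6 44; tag = H(00 5f 5c 5c 5c a6 44) = fc61
m4: inner = H(6a 35 36 36 36 39 61 67 74) = ab 0b; tag = H(00 5f 5c 5c 5c ab 0b) = c366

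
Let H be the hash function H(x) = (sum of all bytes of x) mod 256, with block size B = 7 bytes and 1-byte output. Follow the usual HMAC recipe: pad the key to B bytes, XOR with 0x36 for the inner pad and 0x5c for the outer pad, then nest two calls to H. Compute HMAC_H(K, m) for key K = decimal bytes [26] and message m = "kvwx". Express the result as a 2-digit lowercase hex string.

Key decimal bytes [26] = 1a is 1 byte ≤ B = 7; zero-pad to 7 bytes: K' = 1a 00 00 00 00 00 00.
K' ⊕ ipad = 2c 36 36 36 36 36 36.  K' ⊕ opad = 46 5c 5c 5c 5c 5c 5c.
Inner input = (K'⊕ipad) ∥ m = 2c 36 36 36 36 36 36 ∥ 6b 76 77 78.
Inner hash: sum = 44+54+54+54+54+54+54+107+118+119+120 = 832; mod 256 = 64 → 40.
Outer input = (K'⊕opad) ∥ inner = 46 5c 5c 5c 5c 5c 5c ∥ 40.
Outer hash (tag): sum = 70+92+92+92+92+92+92+64 = 686; mod 256 = 174 → ae.

ae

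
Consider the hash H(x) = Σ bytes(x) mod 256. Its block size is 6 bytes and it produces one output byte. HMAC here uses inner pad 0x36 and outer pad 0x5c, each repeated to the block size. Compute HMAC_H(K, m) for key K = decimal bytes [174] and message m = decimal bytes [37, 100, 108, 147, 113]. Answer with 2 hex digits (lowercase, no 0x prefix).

5d

Key decimal bytes [174] = ae is 1 byte ≤ B = 6; zero-pad to 6 bytes: K' = ae 00 00 00 00 00.
K' ⊕ ipad = 98 36 36 36 36 36.  K' ⊕ opad = f2 5c 5c 5c 5c 5c.
Inner input = (K'⊕ipad) ∥ m = 98 36 36 36 36 36 ∥ 25 64 6c 93 71.
Inner hash: sum = 152+54+54+54+54+54+37+100+108+147+113 = 927; mod 256 = 159 → 9f.
Outer input = (K'⊕opad) ∥ inner = f2 5c 5c 5c 5c 5c ∥ 9f.
Outer hash (tag): sum = 242+92+92+92+92+92+159 = 861; mod 256 = 93 → 5d.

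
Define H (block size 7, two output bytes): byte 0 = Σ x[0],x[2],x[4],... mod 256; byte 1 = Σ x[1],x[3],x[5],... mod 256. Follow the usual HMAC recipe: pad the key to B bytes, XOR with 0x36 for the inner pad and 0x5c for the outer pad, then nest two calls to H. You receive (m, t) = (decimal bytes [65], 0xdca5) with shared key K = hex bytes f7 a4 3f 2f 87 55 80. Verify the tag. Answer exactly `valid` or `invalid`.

invalid

Key hex bytes f7 a4 3f 2f 87 55 80 is exactly B = 7 bytes: K' = f7 a4 3f 2f 87 55 80.
K' ⊕ ipad = c1 92 09 19 b1 63 b6; K' ⊕ opad = ab f8 63 73 db 09 dc.
Inner hash: even-index sum = 561 mod 256 = 49; odd-index sum = 335 mod 256 = 79 → 31 4f.
Outer hash (recomputed tag): even-index sum = 788 mod 256 = 20; odd-index sum = 421 mod 256 = 165 → 14 a5.
Recomputed tag = 14a5; claimed = dca5 → mismatch.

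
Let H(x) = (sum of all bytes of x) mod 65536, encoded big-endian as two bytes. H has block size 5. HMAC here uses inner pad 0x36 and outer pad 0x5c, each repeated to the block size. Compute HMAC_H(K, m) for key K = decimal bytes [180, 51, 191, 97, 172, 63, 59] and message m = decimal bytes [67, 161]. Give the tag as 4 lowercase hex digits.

Key decimal bytes [180, 51, 191, 97, 172, 63, 59] = b4 33 bf 61 ac 3f 3b is 7 bytes > B = 5, so hash it first: H(key) = 03 2d, then zero-pad to 5 bytes: K' = 03 2d 00 00 00.
K' ⊕ ipad = 35 1b 36 36 36.  K' ⊕ opad = 5f 71 5c 5c 5c.
Inner input = (K'⊕ipad) ∥ m = 35 1b 36 36 36 ∥ 43 a1.
Inner hash: sum = 53+27+54+54+54+67+161 = 470 → 01 d6.
Outer input = (K'⊕opad) ∥ inner = 5f 71 5c 5c 5c ∥ 01 d6.
Outer hash (tag): sum = 95+113+92+92+92+1+214 = 699 → 02 bb.

02bb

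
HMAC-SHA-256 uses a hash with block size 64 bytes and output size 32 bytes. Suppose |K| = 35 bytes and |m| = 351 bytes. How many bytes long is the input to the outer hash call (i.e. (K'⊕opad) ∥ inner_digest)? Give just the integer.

96

Key is 35 ≤ 64 bytes, zero-padded: |K'| = 64.
Outer input = (K'⊕opad) ∥ H(inner) → 64 + 32 = 96 bytes.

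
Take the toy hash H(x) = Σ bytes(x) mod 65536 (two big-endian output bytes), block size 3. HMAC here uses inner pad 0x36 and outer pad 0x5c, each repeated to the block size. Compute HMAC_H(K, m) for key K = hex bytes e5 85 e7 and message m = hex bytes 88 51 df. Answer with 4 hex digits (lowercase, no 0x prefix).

Key hex bytes e5 85 e7 is exactly B = 3 bytes: K' = e5 85 e7.
K' ⊕ ipad = d3 b3 d1.  K' ⊕ opad = b9 d9 bb.
Inner input = (K'⊕ipad) ∥ m = d3 b3 d1 ∥ 88 51 df.
Inner hash: sum = 211+179+209+136+81+223 = 1039 → 04 0f.
Outer input = (K'⊕opad) ∥ inner = b9 d9 bb ∥ 04 0f.
Outer hash (tag): sum = 185+217+187+4+15 = 608 → 02 60.

0260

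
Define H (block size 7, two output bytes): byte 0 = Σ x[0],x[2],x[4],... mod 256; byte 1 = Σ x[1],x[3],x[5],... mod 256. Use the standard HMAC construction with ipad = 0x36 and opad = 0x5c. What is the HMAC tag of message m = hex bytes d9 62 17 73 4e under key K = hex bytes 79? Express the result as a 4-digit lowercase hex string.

Key hex bytes 79 is 1 byte ≤ B = 7; zero-pad to 7 bytes: K' = 79 00 00 00 00 00 00.
K' ⊕ ipad = 4f 36 36 36 36 36 36.  K' ⊕ opad = 25 5c 5c 5c 5c 5c 5c.
Inner input = (K'⊕ipad) ∥ m = 4f 36 36 36 36 36 36 ∥ d9 62 17 73 4e.
Inner hash: even-index sum = 454 mod 256 = 198; odd-index sum = 480 mod 256 = 224 → c6 e0.
Outer input = (K'⊕opad) ∥ inner = 25 5c 5c 5c 5c 5c 5c ∥ c6 e0.
Outer hash (tag): even-index sum = 537 mod 256 = 25; odd-index sum = 474 mod 256 = 218 → 19 da.

19da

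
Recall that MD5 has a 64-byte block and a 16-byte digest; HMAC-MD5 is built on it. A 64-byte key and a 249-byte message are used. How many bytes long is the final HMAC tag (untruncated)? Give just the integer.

16

The tag is one MD5 digest: 16 bytes.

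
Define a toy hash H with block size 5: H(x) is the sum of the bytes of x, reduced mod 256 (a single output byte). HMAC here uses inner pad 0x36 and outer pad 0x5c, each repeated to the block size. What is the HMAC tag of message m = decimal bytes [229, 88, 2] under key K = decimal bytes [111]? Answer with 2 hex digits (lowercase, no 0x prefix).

Key decimal bytes [111] = 6f is 1 byte ≤ B = 5; zero-pad to 5 bytes: K' = 6f 00 00 00 00.
K' ⊕ ipad = 59 36 36 36 36.  K' ⊕ opad = 33 5c 5c 5c 5c.
Inner input = (K'⊕ipad) ∥ m = 59 36 36 36 36 ∥ e5 58 02.
Inner hash: sum = 89+54+54+54+54+229+88+2 = 624; mod 256 = 112 → 70.
Outer input = (K'⊕opad) ∥ inner = 33 5c 5c 5c 5c ∥ 70.
Outer hash (tag): sum = 51+92+92+92+92+112 = 531; mod 256 = 19 → 13.

13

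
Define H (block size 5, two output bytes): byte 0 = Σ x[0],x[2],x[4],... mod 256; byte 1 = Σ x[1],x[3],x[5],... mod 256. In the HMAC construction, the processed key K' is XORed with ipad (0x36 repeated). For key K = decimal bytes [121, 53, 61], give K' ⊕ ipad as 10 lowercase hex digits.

Key decimal bytes [121, 53, 61] = 79 35 3d is 3 bytes ≤ B = 5; zero-pad to 5 bytes: K' = 79 35 3d 00 00.
XOR each byte with 0x36: 79⊕36=4f, 35⊕36=03, 3d⊕36=0b, 00⊕36=36, 00⊕36=36.

4f030b3636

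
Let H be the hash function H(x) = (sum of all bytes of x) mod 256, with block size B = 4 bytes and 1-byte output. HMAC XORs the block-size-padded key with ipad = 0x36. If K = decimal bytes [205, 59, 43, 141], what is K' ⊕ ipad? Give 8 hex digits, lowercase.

fb0d1dbb

Key decimal bytes [205, 59, 43, 141] = cd 3b 2b 8d is exactly B = 4 bytes: K' = cd 3b 2b 8d.
XOR each byte with 0x36: cd⊕36=fb, 3b⊕36=0d, 2b⊕36=1d, 8d⊕36=bb.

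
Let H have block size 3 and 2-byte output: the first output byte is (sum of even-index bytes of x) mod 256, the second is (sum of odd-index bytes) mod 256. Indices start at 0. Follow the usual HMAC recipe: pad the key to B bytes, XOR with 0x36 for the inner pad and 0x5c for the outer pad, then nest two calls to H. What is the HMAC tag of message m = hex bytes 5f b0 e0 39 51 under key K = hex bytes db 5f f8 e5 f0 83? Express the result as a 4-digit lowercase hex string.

7caf

Key hex bytes db 5f f8 e5 f0 83 is 6 bytes > B = 3, so hash it first: H(key) = c3 c7, then zero-pad to 3 bytes: K' = c3 c7 00.
K' ⊕ ipad = f5 f1 36.  K' ⊕ opad = 9f 9b 5c.
Inner input = (K'⊕ipad) ∥ m = f5 f1 36 ∥ 5f b0 e0 39 51.
Inner hash: even-index sum = 532 mod 256 = 20; odd-index sum = 641 mod 256 = 129 → 14 81.
Outer input = (K'⊕opad) ∥ inner = 9f 9b 5c ∥ 14 81.
Outer hash (tag): even-index sum = 380 mod 256 = 124; odd-index sum = 175 mod 256 = 175 → 7c af.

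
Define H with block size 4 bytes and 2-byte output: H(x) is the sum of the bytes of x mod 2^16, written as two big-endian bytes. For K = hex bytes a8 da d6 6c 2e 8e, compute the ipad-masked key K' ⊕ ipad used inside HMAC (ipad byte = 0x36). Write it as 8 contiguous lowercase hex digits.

35b63636

Key hex bytes a8 da d6 6c 2e 8e is 6 bytes > B = 4, so hash it first: H(key) = 03 80, then zero-pad to 4 bytes: K' = 03 80 00 00.
XOR each byte with 0x36: 03⊕36=35, 80⊕36=b6, 00⊕36=36, 00⊕36=36.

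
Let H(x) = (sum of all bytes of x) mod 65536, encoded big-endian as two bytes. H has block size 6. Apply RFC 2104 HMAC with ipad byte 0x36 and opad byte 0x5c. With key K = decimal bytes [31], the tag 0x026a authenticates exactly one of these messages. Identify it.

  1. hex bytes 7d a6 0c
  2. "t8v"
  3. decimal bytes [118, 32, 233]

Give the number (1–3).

2

Key decimal bytes [31] = 1f is 1 byte ≤ B = 6; zero-pad to 6 bytes: K' = 1f 00 00 00 00 00.
K' ⊕ ipad = 29 36 36 36 36 36; K' ⊕ opad = 43 5c 5c 5c 5c 5c.
m1: inner = H(29 36 36 36 36 36 7d a6 0c) = 02 66; tag = H(43 5c 5c 5c 5c 5c 02 66) = 0277
m2: inner = H(29 36 36 36 36 36 74 38 76) = 02 59; tag = H(43 5c 5c 5c 5c 5c 02 59) = 026a ← matches
m3: inner = H(29 36 36 36 36 36 76 20 e9) = 02 b6; tag = H(43 5c 5c 5c 5c 5c 02 b6) = 02c7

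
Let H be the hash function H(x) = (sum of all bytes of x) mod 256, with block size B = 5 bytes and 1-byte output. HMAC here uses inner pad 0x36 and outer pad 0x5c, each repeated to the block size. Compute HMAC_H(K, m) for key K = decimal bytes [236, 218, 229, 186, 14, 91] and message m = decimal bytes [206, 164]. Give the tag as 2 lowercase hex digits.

Key decimal bytes [236, 218, 229, 186, 14, 91] = ec da e5 ba 0e 5b is 6 bytes > B = 5, so hash it first: H(key) = ce, then zero-pad to 5 bytes: K' = ce 00 00 00 00.
K' ⊕ ipad = f8 36 36 36 36.  K' ⊕ opad = 92 5c 5c 5c 5c.
Inner input = (K'⊕ipad) ∥ m = f8 36 36 36 36 ∥ ce a4.
Inner hash: sum = 248+54+54+54+54+206+164 = 834; mod 256 = 66 → 42.
Outer input = (K'⊕opad) ∥ inner = 92 5c 5c 5c 5c ∥ 42.
Outer hash (tag): sum = 146+92+92+92+92+66 = 580; mod 256 = 68 → 44.

44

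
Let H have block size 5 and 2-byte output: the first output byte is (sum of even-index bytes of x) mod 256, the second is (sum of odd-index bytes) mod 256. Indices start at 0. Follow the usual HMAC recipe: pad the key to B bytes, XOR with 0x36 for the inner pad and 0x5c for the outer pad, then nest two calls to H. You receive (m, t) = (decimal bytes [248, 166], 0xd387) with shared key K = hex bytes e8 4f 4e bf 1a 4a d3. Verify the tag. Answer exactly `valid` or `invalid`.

valid

Key hex bytes e8 4f 4e bf 1a 4a d3 is 7 bytes > B = 5, so hash it first: H(key) = 23 58, then zero-pad to 5 bytes: K' = 23 58 00 00 00.
K' ⊕ ipad = 15 6e 36 36 36; K' ⊕ opad = 7f 04 5c 5c 5c.
Inner hash: even-index sum = 295 mod 256 = 39; odd-index sum = 412 mod 256 = 156 → 27 9c.
Outer hash (recomputed tag): even-index sum = 467 mod 256 = 211; odd-index sum = 135 mod 256 = 135 → d3 87.
Recomputed tag = d387; claimed = d387 → match.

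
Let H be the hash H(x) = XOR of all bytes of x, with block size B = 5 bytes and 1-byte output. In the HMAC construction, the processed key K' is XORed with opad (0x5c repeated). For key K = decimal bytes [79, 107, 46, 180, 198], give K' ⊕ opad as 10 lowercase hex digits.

133772e89a

Key decimal bytes [79, 107, 46, 180, 198] = 4f 6b 2e b4 c6 is exactly B = 5 bytes: K' = 4f 6b 2e b4 c6.
XOR each byte with 0x5c: 4f⊕5c=13, 6b⊕5c=37, 2e⊕5c=72, b4⊕5c=e8, c6⊕5c=9a.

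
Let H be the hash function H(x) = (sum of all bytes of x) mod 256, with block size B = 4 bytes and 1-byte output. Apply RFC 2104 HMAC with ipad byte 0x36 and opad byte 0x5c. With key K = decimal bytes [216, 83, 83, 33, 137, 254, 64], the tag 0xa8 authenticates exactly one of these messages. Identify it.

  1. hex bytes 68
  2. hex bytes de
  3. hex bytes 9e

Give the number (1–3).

1

Key decimal bytes [216, 83, 83, 33, 137, 254, 64] = d8 53 53 21 89 fe 40 is 7 bytes > B = 4, so hash it first: H(key) = 66, then zero-pad to 4 bytes: K' = 66 00 00 00.
K' ⊕ ipad = 50 36 36 36; K' ⊕ opad = 3a 5c 5c 5c.
m1: inner = H(50 36 36 36 68) = 5a; tag = H(3a 5c 5c 5c 5a) = a8 ← matches
m2: inner = H(50 36 36 36 de) = d0; tag = H(3a 5c 5c 5c d0) = 1e
m3: inner = H(50 36 36 36 9e) = 90; tag = H(3a 5c 5c 5c 90) = de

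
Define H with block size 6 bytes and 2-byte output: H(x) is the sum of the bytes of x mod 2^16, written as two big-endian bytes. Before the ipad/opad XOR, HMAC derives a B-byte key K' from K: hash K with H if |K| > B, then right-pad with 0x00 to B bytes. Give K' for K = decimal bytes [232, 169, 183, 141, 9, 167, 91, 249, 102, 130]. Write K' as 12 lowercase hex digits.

05c100000000

|K| = 10 > B = 6, so first hash the key.
H(K): sum = 232+169+183+141+9+167+91+249+102+130 = 1473 → 05 c1.
Zero-pad H(K) = 05 c1 to 6 bytes: K' = 05 c1 00 00 00 00.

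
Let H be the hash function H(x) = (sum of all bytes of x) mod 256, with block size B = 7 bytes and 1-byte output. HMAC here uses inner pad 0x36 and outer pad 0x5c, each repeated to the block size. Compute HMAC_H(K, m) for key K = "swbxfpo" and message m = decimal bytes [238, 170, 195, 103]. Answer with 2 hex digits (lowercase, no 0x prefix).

Key "swbxfpo" = 73 77 62 78 66 70 6f is exactly B = 7 bytes: K' = 73 77 62 78 66 70 6f.
K' ⊕ ipad = 45 41 54 4e 50 46 59.  K' ⊕ opad = 2f 2b 3e 24 3a 2c 33.
Inner input = (K'⊕ipad) ∥ m = 45 41 54 4e 50 46 59 ∥ ee aa c3 67.
Inner hash: sum = 69+65+84+78+80+70+89+238+170+195+103 = 1241; mod 256 = 217 → d9.
Outer input = (K'⊕opad) ∥ inner = 2f 2b 3e 24 3a 2c 33 ∥ d9.
Outer hash (tag): sum = 47+43+62+36+58+44+51+217 = 558; mod 256 = 46 → 2e.

2e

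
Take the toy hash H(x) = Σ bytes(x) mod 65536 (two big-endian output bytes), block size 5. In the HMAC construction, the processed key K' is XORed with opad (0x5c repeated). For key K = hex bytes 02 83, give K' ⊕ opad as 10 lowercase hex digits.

Key hex bytes 02 83 is 2 bytes ≤ B = 5; zero-pad to 5 bytes: K' = 02 83 00 00 00.
XOR each byte with 0x5c: 02⊕5c=5e, 83⊕5c=df, 00⊕5c=5c, 00⊕5c=5c, 00⊕5c=5c.

5edf5c5c5c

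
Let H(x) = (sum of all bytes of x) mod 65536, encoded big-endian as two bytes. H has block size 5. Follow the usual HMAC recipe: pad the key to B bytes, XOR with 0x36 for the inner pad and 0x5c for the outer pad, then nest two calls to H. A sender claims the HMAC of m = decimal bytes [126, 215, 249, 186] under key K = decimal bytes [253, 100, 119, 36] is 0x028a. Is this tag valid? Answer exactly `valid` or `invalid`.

valid

Key decimal bytes [253, 100, 119, 36] = fd 64 77 24 is 4 bytes ≤ B = 5; zero-pad to 5 bytes: K' = fd 64 77 24 00.
K' ⊕ ipad = cb 52 41 12 36; K' ⊕ opad = a1 38 2b 78 5c.
Inner hash: sum = 203+82+65+18+54+126+215+249+186 = 1198 → 04 ae.
Outer hash (recomputed tag): sum = 161+56+43+120+92+4+174 = 650 → 02 8a.
Recomputed tag = 028a; claimed = 028a → match.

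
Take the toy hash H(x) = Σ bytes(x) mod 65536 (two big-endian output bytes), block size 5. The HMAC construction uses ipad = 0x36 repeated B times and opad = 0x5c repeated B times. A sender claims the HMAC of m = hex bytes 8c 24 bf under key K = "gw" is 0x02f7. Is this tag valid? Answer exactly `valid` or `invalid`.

Key "gw" = 67 77 is 2 bytes ≤ B = 5; zero-pad to 5 bytes: K' = 67 77 00 00 00.
K' ⊕ ipad = 51 41 36 36 36; K' ⊕ opad = 3b 2b 5c 5c 5c.
Inner hash: sum = 81+65+54+54+54+140+36+191 = 675 → 02 a3.
Outer hash (recomputed tag): sum = 59+43+92+92+92+2+163 = 543 → 02 1f.
Recomputed tag = 021f; claimed = 02f7 → mismatch.

invalid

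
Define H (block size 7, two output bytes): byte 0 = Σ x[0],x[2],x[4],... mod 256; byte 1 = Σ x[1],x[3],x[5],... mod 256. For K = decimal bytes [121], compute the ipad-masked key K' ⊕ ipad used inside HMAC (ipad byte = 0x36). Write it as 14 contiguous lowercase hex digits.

4f363636363636

Key decimal bytes [121] = 79 is 1 byte ≤ B = 7; zero-pad to 7 bytes: K' = 79 00 00 00 00 00 00.
XOR each byte with 0x36: 79⊕36=4f, 00⊕36=36, 00⊕36=36, 00⊕36=36, 00⊕36=36, 00⊕36=36, 00⊕36=36.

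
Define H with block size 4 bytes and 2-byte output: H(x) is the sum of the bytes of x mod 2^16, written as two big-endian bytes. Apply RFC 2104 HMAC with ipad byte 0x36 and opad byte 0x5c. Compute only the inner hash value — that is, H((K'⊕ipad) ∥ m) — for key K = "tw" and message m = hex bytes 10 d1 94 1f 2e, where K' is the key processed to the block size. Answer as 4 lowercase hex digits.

02b1

Key "tw" = 74 77 is 2 bytes ≤ B = 4; zero-pad to 4 bytes: K' = 74 77 00 00.
K' ⊕ ipad = 42 41 36 36.
Inner input = 42 41 36 36 ∥ 10 d1 94 1f 2e.
Inner hash: sum = 66+65+54+54+16+209+148+31+46 = 689 → 02 b1.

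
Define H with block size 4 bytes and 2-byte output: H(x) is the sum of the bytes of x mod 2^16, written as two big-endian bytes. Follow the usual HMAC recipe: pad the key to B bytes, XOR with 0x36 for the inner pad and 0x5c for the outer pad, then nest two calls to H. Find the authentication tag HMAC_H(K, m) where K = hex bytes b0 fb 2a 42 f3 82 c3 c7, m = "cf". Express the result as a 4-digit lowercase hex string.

Key hex bytes b0 fb 2a 42 f3 82 c3 c7 is 8 bytes > B = 4, so hash it first: H(key) = 05 16, then zero-pad to 4 bytes: K' = 05 16 00 00.
K' ⊕ ipad = 33 20 36 36.  K' ⊕ opad = 59 4a 5c 5c.
Inner input = (K'⊕ipad) ∥ m = 33 20 36 36 ∥ 63 66.
Inner hash: sum = 51+32+54+54+99+102 = 392 → 01 88.
Outer input = (K'⊕opad) ∥ inner = 59 4a 5c 5c ∥ 01 88.
Outer hash (tag): sum = 89+74+92+92+1+136 = 484 → 01 e4.

01e4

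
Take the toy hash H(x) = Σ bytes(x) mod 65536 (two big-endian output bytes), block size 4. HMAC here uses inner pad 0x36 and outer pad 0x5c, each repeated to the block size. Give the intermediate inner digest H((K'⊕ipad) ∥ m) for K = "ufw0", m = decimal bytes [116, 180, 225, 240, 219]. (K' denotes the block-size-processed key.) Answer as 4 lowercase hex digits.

04ae

Key "ufw0" = 75 66 77 30 is exactly B = 4 bytes: K' = 75 66 77 30.
K' ⊕ ipad = 43 50 41 06.
Inner input = 43 50 41 06 ∥ 74 b4 e1 f0 db.
Inner hash: sum = 67+80+65+6+116+180+225+240+219 = 1198 → 04 ae.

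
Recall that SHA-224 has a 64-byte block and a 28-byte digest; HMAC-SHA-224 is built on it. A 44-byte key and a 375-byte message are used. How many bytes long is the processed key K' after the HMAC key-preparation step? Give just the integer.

Key is 44 ≤ 64 bytes, zero-padded: |K'| = 64.

64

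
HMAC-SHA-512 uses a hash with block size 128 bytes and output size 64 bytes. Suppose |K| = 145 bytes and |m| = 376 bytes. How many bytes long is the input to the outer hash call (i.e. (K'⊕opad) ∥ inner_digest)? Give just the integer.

192

Key is 145 > 128 bytes, so it is hashed to 64 bytes then zero-padded to 128: |K'| = 128.
Outer input = (K'⊕opad) ∥ H(inner) → 128 + 64 = 192 bytes.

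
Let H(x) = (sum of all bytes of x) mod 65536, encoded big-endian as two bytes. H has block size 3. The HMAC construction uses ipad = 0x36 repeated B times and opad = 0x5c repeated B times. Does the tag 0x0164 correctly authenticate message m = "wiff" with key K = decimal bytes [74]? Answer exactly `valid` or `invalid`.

Key decimal bytes [74] = 4a is 1 byte ≤ B = 3; zero-pad to 3 bytes: K' = 4a 00 00.
K' ⊕ ipad = 7c 36 36; K' ⊕ opad = 16 5c 5c.
Inner hash: sum = 124+54+54+119+105+102+102 = 660 → 02 94.
Outer hash (recomputed tag): sum = 22+92+92+2+148 = 356 → 01 64.
Recomputed tag = 0164; claimed = 0164 → match.

valid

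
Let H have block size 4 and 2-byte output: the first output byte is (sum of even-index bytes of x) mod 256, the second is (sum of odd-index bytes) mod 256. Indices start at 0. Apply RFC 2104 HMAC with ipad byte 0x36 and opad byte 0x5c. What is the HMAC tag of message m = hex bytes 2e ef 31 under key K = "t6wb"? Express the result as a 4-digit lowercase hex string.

Key "t6wb" = 74 36 77 62 is exactly B = 4 bytes: K' = 74 36 77 62.
K' ⊕ ipad = 42 00 41 54.  K' ⊕ opad = 28 6a 2b 3e.
Inner input = (K'⊕ipad) ∥ m = 42 00 41 54 ∥ 2e ef 31.
Inner hash: even-index sum = 226 mod 256 = 226; odd-index sum = 323 mod 256 = 67 → e2 43.
Outer input = (K'⊕opad) ∥ inner = 28 6a 2b 3e ∥ e2 43.
Outer hash (tag): even-index sum = 309 mod 256 = 53; odd-index sum = 235 mod 256 = 235 → 35 eb.

35eb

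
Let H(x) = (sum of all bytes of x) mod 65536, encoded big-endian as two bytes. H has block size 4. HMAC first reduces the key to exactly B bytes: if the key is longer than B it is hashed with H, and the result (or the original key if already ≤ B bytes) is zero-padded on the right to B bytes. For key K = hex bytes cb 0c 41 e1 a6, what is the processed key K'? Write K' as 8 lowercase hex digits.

|K| = 5 > B = 4, so first hash the key.
H(K): sum = 203+12+65+225+166 = 671 → 02 9f.
Zero-pad H(K) = 02 9f to 4 bytes: K' = 02 9f 00 00.

029f0000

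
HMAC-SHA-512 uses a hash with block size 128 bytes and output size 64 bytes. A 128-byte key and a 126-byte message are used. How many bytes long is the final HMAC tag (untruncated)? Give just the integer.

64

The tag is one SHA-512 digest: 64 bytes.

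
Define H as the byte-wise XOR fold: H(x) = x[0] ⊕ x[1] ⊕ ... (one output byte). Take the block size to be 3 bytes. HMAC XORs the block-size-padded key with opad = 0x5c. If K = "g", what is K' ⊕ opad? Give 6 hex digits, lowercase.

3b5c5c

Key "g" = 67 is 1 byte ≤ B = 3; zero-pad to 3 bytes: K' = 67 00 00.
XOR each byte with 0x5c: 67⊕5c=3b, 00⊕5c=5c, 00⊕5c=5c.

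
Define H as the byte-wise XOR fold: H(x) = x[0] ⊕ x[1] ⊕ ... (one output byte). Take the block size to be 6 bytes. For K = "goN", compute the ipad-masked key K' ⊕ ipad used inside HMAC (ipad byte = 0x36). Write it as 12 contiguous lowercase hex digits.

Key "goN" = 67 6f 4e is 3 bytes ≤ B = 6; zero-pad to 6 bytes: K' = 67 6f 4e 00 00 00.
XOR each byte with 0x36: 67⊕36=51, 6f⊕36=59, 4e⊕36=78, 00⊕36=36, 00⊕36=36, 00⊕36=36.

515978363636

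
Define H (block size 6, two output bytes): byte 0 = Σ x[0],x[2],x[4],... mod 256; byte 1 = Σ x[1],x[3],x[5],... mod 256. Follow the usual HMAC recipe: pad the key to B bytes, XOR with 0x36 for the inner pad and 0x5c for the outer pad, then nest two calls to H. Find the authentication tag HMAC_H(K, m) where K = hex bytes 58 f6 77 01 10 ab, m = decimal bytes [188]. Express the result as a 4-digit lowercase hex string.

Key hex bytes 58 f6 77 01 10 ab is exactly B = 6 bytes: K' = 58 f6 77 01 10 ab.
K' ⊕ ipad = 6e c0 41 37 26 9d.  K' ⊕ opad = 04 aa 2b 5d 4c f7.
Inner input = (K'⊕ipad) ∥ m = 6e c0 41 37 26 9d ∥ bc.
Inner hash: even-index sum = 401 mod 256 = 145; odd-index sum = 404 mod 256 = 148 → 91 94.
Outer input = (K'⊕opad) ∥ inner = 04 aa 2b 5d 4c f7 ∥ 91 94.
Outer hash (tag): even-index sum = 268 mod 256 = 12; odd-index sum = 658 mod 256 = 146 → 0c 92.

0c92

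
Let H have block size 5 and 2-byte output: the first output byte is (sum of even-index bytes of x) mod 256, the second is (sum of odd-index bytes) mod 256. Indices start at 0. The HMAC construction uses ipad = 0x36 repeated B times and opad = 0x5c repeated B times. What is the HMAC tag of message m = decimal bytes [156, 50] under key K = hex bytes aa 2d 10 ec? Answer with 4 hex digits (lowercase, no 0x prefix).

Key hex bytes aa 2d 10 ec is 4 bytes ≤ B = 5; zero-pad to 5 bytes: K' = aa 2d 10 ec 00.
K' ⊕ ipad = 9c 1b 26 da 36.  K' ⊕ opad = f6 71 4c b0 5c.
Inner input = (K'⊕ipad) ∥ m = 9c 1b 26 da 36 ∥ 9c 32.
Inner hash: even-index sum = 298 mod 256 = 42; odd-index sum = 401 mod 256 = 145 → 2a 91.
Outer input = (K'⊕opad) ∥ inner = f6 71 4c b0 5c ∥ 2a 91.
Outer hash (tag): even-index sum = 559 mod 256 = 47; odd-index sum = 331 mod 256 = 75 → 2f 4b.

2f4b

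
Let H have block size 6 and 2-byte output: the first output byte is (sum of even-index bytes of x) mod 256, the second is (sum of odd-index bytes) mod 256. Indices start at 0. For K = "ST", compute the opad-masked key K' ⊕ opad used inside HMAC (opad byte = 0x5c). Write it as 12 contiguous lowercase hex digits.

0f085c5c5c5c

Key "ST" = 53 54 is 2 bytes ≤ B = 6; zero-pad to 6 bytes: K' = 53 54 00 00 00 00.
XOR each byte with 0x5c: 53⊕5c=0f, 54⊕5c=08, 00⊕5c=5c, 00⊕5c=5c, 00⊕5c=5c, 00⊕5c=5c.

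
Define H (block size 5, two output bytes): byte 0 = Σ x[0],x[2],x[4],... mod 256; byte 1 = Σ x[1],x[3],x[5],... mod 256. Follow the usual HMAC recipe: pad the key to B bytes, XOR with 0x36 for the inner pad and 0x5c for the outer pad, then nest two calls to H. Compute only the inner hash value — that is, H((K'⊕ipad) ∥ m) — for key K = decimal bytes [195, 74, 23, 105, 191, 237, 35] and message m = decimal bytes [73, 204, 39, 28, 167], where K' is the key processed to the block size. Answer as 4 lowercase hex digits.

dee3

Key decimal bytes [195, 74, 23, 105, 191, 237, 35] = c3 4a 17 69 bf ed 23 is 7 bytes > B = 5, so hash it first: H(key) = bc a0, then zero-pad to 5 bytes: K' = bc a0 00 00 00.
K' ⊕ ipad = 8a 96 36 36 36.
Inner input = 8a 96 36 36 36 ∥ 49 cc 27 1c a7.
Inner hash: even-index sum = 478 mod 256 = 222; odd-index sum = 483 mod 256 = 227 → de e3.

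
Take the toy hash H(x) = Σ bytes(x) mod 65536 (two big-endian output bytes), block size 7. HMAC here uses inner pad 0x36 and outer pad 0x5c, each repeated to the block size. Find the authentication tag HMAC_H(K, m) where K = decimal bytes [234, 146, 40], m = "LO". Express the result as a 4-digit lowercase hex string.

Key decimal bytes [234, 146, 40] = ea 92 28 is 3 bytes ≤ B = 7; zero-pad to 7 bytes: K' = ea 92 28 00 00 00 00.
K' ⊕ ipad = dc a4 1e 36 36 36 36.  K' ⊕ opad = b6 ce 74 5c 5c 5c 5c.
Inner input = (K'⊕ipad) ∥ m = dc a4 1e 36 36 36 36 ∥ 4c 4f.
Inner hash: sum = 220+164+30+54+54+54+54+76+79 = 785 → 03 11.
Outer input = (K'⊕opad) ∥ inner = b6 ce 74 5c 5c 5c 5c ∥ 03 11.
Outer hash (tag): sum = 182+206+116+92+92+92+92+3+17 = 892 → 03 7c.

037c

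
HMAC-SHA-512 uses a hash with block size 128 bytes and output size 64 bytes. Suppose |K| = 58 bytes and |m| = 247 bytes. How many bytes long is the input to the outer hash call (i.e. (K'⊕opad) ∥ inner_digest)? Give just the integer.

192

Key is 58 ≤ 128 bytes, zero-padded: |K'| = 128.
Outer input = (K'⊕opad) ∥ H(inner) → 128 + 64 = 192 bytes.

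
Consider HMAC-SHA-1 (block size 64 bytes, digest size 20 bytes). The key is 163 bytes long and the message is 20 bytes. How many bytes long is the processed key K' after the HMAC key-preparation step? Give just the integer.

64

Key is 163 > 64 bytes, so it is hashed to 20 bytes then zero-padded to 64: |K'| = 64.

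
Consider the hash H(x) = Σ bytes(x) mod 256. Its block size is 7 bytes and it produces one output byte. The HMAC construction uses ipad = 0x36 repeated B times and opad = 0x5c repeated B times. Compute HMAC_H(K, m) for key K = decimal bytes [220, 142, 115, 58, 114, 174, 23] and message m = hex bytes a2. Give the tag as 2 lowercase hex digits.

e4

Key decimal bytes [220, 142, 115, 58, 114, 174, 23] = dc 8e 73 3a 72 ae 17 is exactly B = 7 bytes: K' = dc 8e 73 3a 72 ae 17.
K' ⊕ ipad = ea b8 45 0c 44 98 21.  K' ⊕ opad = 80 d2 2f 66 2e f2 4b.
Inner input = (K'⊕ipad) ∥ m = ea b8 45 0c 44 98 21 ∥ a2.
Inner hash: sum = 234+184+69+12+68+152+33+162 = 914; mod 256 = 146 → 92.
Outer input = (K'⊕opad) ∥ inner = 80 d2 2f 66 2e f2 4b ∥ 92.
Outer hash (tag): sum = 128+210+47+102+46+242+75+146 = 996; mod 256 = 228 → e4.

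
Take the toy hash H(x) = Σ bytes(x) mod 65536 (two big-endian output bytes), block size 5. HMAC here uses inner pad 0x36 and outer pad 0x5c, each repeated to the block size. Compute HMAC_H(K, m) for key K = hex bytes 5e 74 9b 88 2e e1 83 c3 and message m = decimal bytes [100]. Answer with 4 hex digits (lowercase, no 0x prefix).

0237

Key hex bytes 5e 74 9b 88 2e e1 83 c3 is 8 bytes > B = 5, so hash it first: H(key) = 04 4a, then zero-pad to 5 bytes: K' = 04 4a 00 00 00.
K' ⊕ ipad = 32 7c 36 36 36.  K' ⊕ opad = 58 16 5c 5c 5c.
Inner input = (K'⊕ipad) ∥ m = 32 7c 36 36 36 ∥ 64.
Inner hash: sum = 50+124+54+54+54+100 = 436 → 01 b4.
Outer input = (K'⊕opad) ∥ inner = 58 16 5c 5c 5c ∥ 01 b4.
Outer hash (tag): sum = 88+22+92+92+92+1+180 = 567 → 02 37.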